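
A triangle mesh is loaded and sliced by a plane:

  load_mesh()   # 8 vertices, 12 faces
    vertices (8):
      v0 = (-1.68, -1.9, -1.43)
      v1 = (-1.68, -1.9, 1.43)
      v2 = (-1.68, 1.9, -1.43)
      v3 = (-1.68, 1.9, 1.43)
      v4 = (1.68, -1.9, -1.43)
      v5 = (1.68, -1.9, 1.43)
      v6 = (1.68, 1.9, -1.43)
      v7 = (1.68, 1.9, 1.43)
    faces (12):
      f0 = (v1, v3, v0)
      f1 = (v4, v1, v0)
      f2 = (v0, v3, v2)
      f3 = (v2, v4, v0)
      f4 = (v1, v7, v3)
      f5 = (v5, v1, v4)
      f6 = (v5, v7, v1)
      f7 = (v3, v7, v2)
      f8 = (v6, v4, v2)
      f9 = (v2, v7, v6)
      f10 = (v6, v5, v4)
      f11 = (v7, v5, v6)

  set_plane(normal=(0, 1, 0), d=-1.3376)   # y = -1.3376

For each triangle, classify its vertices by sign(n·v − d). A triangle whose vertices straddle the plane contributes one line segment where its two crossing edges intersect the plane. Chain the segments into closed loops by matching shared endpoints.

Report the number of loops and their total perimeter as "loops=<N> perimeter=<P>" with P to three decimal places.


loops=1 perimeter=12.440

Straddling triangles (8 of 12):
  (v1,v3,v0) [-+-] → (-1.68, -1.3376, 1.43)–(-1.68, -1.3376, -1.00672)  len=2.4367
  (v0,v3,v2) [-++] → (-1.68, -1.3376, -1.00672)–(-1.68, -1.3376, -1.43)  len=0.4233
  (v2,v4,v0) [+--] → (1.18272, -1.3376, -1.43)–(-1.68, -1.3376, -1.43)  len=2.8627
  (v1,v7,v3) [-++] → (-1.18272, -1.3376, 1.43)–(-1.68, -1.3376, 1.43)  len=0.4973
  (v5,v7,v1) [-+-] → (1.68, -1.3376, 1.43)–(-1.18272, -1.3376, 1.43)  len=2.8627
  (v6,v4,v2) [+-+] → (1.68, -1.3376, -1.43)–(1.18272, -1.3376, -1.43)  len=0.4973
  (v6,v5,v4) [+--] → (1.68, -1.3376, 1.00672)–(1.68, -1.3376, -1.43)  len=2.4367
  (v7,v5,v6) [+-+] → (1.68, -1.3376, 1.43)–(1.68, -1.3376, 1.00672)  len=0.4233

Chained into 1 loop(s):
  loop 1: 8 segments, perimeter = 12.4400
Total perimeter = 12.440


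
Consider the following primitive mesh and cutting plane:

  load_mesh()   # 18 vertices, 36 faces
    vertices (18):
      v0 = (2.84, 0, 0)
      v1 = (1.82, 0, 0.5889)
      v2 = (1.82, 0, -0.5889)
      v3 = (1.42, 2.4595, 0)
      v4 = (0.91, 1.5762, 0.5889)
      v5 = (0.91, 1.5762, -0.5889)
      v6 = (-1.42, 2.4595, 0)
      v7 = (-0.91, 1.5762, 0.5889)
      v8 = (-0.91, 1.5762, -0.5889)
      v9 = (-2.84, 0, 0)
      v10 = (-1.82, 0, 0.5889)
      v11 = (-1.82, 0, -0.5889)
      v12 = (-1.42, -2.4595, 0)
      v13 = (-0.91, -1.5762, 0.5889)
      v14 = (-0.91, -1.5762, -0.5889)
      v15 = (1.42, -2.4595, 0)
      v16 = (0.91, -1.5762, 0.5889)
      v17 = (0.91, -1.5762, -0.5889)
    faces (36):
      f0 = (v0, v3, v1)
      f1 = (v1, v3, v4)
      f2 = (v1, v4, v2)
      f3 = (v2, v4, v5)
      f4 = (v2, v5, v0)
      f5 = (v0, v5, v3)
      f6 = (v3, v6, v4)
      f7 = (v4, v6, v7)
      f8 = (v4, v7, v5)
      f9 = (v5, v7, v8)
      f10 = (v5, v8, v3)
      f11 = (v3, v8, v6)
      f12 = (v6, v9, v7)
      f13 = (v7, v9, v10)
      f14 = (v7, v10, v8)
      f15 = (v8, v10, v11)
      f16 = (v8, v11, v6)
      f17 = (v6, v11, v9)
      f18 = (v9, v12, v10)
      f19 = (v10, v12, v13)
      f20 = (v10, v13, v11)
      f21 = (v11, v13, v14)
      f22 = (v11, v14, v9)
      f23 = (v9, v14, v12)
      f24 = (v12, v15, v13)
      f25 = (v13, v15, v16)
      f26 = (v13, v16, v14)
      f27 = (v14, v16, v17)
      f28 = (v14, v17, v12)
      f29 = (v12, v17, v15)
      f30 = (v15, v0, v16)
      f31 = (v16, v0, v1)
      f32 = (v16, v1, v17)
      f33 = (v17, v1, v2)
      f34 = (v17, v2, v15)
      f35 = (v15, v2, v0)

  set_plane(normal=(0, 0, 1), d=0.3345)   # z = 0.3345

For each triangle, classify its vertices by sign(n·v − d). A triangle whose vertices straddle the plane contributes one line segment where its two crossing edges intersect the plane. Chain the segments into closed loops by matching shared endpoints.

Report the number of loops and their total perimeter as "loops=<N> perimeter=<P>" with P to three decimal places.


loops=2 perimeter=24.484

Straddling triangles (24 of 36):
  (v0,v3,v1) [--+] → (1.6472, 1.06248, 0.3345)–(2.26063, 0, 0.3345)  len=1.2269
  (v1,v3,v4) [+-+] → (1.6472, 1.06248, 0.3345)–(1.13032, 1.95778, 0.3345)  len=1.0338
  (v1,v4,v2) [++-] → (1.10656, 1.23575, 0.3345)–(1.82, 0, 0.3345)  len=1.4269
  (v2,v4,v5) [-+-] → (1.10656, 1.23575, 0.3345)–(0.91, 1.5762, 0.3345)  len=0.3931
  (v3,v6,v4) [--+] → (-0.096541, 1.95778, 0.3345)–(1.13032, 1.95778, 0.3345)  len=1.2269
  (v4,v6,v7) [+-+] → (-0.096541, 1.95778, 0.3345)–(-1.13032, 1.95778, 0.3345)  len=1.0338
  (v4,v7,v5) [++-] → (-0.516887, 1.5762, 0.3345)–(0.91, 1.5762, 0.3345)  len=1.4269
  (v5,v7,v8) [-+-] → (-0.516887, 1.5762, 0.3345)–(-0.91, 1.5762, 0.3345)  len=0.3931
  (v6,v9,v7) [--+] → (-1.74374, 0.895294, 0.3345)–(-1.13032, 1.95778, 0.3345)  len=1.2269
  (v7,v9,v10) [+-+] → (-1.74374, 0.895294, 0.3345)–(-2.26063, 0, 0.3345)  len=1.0338
  (v7,v10,v8) [++-] → (-1.62344, 0.340453, 0.3345)–(-0.91, 1.5762, 0.3345)  len=1.4269
  (v8,v10,v11) [-+-] → (-1.62344, 0.340453, 0.3345)–(-1.82, 0, 0.3345)  len=0.3931
  (v9,v12,v10) [--+] → (-1.6472, -1.06248, 0.3345)–(-2.26063, 0, 0.3345)  len=1.2269
  (v10,v12,v13) [+-+] → (-1.6472, -1.06248, 0.3345)–(-1.13032, -1.95778, 0.3345)  len=1.0338
  (v10,v13,v11) [++-] → (-1.10656, -1.23575, 0.3345)–(-1.82, 0, 0.3345)  len=1.4269
  (v11,v13,v14) [-+-] → (-1.10656, -1.23575, 0.3345)–(-0.91, -1.5762, 0.3345)  len=0.3931
  (v12,v15,v13) [--+] → (0.096541, -1.95778, 0.3345)–(-1.13032, -1.95778, 0.3345)  len=1.2269
  (v13,v15,v16) [+-+] → (0.096541, -1.95778, 0.3345)–(1.13032, -1.95778, 0.3345)  len=1.0338
  (v13,v16,v14) [++-] → (0.516887, -1.5762, 0.3345)–(-0.91, -1.5762, 0.3345)  len=1.4269
  (v14,v16,v17) [-+-] → (0.516887, -1.5762, 0.3345)–(0.91, -1.5762, 0.3345)  len=0.3931
  (v15,v0,v16) [--+] → (1.74374, -0.895294, 0.3345)–(1.13032, -1.95778, 0.3345)  len=1.2269
  (v16,v0,v1) [+-+] → (1.74374, -0.895294, 0.3345)–(2.26063, 0, 0.3345)  len=1.0338
  (v16,v1,v17) [++-] → (1.62344, -0.340453, 0.3345)–(0.91, -1.5762, 0.3345)  len=1.4269
  (v17,v1,v2) [-+-] → (1.62344, -0.340453, 0.3345)–(1.82, 0, 0.3345)  len=0.3931

Chained into 2 loop(s):
  loop 1: 12 segments, perimeter = 13.5638
  loop 2: 12 segments, perimeter = 10.9201
Total perimeter = 24.484


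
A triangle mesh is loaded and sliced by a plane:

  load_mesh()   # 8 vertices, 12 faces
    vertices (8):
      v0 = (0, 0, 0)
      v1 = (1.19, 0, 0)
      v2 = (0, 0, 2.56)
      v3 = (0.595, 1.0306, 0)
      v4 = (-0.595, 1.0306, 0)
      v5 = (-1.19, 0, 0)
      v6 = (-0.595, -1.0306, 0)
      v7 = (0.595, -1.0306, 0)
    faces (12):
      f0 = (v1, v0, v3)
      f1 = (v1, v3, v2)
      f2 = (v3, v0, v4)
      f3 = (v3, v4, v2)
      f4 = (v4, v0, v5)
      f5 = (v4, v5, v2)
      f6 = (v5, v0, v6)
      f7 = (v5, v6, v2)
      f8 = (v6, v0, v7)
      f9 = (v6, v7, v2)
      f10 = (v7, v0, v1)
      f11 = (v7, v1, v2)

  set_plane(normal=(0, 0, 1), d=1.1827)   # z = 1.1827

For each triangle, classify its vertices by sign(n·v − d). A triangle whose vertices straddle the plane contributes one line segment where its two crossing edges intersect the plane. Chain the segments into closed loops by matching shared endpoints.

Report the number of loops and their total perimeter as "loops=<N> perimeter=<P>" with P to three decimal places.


loops=1 perimeter=3.841

Straddling triangles (6 of 12):
  (v1,v3,v2) [--+] → (0.320115, 0.554471, 1.1827)–(0.640229, 0, 1.1827)  len=0.6402
  (v3,v4,v2) [--+] → (-0.320115, 0.554471, 1.1827)–(0.320115, 0.554471, 1.1827)  len=0.6402
  (v4,v5,v2) [--+] → (-0.640229, 0, 1.1827)–(-0.320115, 0.554471, 1.1827)  len=0.6402
  (v5,v6,v2) [--+] → (-0.320115, -0.554471, 1.1827)–(-0.640229, 0, 1.1827)  len=0.6402
  (v6,v7,v2) [--+] → (0.320115, -0.554471, 1.1827)–(-0.320115, -0.554471, 1.1827)  len=0.6402
  (v7,v1,v2) [--+] → (0.640229, 0, 1.1827)–(0.320115, -0.554471, 1.1827)  len=0.6402

Chained into 1 loop(s):
  loop 1: 6 segments, perimeter = 3.8414
Total perimeter = 3.841


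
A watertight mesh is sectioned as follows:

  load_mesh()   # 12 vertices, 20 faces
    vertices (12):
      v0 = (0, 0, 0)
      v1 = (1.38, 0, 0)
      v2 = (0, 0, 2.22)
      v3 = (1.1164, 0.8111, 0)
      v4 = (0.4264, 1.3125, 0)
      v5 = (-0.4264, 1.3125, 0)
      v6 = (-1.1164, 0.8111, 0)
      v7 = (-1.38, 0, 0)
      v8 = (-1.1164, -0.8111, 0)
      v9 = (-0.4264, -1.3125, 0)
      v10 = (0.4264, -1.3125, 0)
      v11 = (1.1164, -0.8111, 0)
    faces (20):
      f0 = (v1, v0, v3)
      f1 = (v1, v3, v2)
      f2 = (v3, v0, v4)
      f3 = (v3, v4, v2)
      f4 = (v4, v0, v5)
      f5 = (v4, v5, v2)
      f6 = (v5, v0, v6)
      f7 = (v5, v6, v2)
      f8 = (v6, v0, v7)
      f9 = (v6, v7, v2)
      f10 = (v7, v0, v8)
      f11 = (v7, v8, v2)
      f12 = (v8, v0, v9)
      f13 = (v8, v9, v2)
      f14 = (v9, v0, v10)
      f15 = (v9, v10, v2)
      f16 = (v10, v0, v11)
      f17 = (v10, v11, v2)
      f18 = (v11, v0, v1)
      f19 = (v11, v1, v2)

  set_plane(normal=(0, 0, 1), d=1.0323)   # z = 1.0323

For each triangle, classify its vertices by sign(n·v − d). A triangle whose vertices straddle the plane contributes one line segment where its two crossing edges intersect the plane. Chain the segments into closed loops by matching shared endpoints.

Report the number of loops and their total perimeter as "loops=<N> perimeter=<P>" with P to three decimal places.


Straddling triangles (10 of 20):
  (v1,v3,v2) [--+] → (0.597274, 0.433939, 1.0323)–(0.7383, 0, 1.0323)  len=0.4563
  (v3,v4,v2) [--+] → (0.228124, 0.702188, 1.0323)–(0.597274, 0.433939, 1.0323)  len=0.4563
  (v4,v5,v2) [--+] → (-0.228124, 0.702188, 1.0323)–(0.228124, 0.702188, 1.0323)  len=0.4562
  (v5,v6,v2) [--+] → (-0.597274, 0.433939, 1.0323)–(-0.228124, 0.702188, 1.0323)  len=0.4563
  (v6,v7,v2) [--+] → (-0.7383, 0, 1.0323)–(-0.597274, 0.433939, 1.0323)  len=0.4563
  (v7,v8,v2) [--+] → (-0.597274, -0.433939, 1.0323)–(-0.7383, 0, 1.0323)  len=0.4563
  (v8,v9,v2) [--+] → (-0.228124, -0.702188, 1.0323)–(-0.597274, -0.433939, 1.0323)  len=0.4563
  (v9,v10,v2) [--+] → (0.228124, -0.702188, 1.0323)–(-0.228124, -0.702188, 1.0323)  len=0.4562
  (v10,v11,v2) [--+] → (0.597274, -0.433939, 1.0323)–(0.228124, -0.702188, 1.0323)  len=0.4563
  (v11,v1,v2) [--+] → (0.7383, 0, 1.0323)–(0.597274, -0.433939, 1.0323)  len=0.4563

Chained into 1 loop(s):
  loop 1: 10 segments, perimeter = 4.5629
Total perimeter = 4.563

loops=1 perimeter=4.563


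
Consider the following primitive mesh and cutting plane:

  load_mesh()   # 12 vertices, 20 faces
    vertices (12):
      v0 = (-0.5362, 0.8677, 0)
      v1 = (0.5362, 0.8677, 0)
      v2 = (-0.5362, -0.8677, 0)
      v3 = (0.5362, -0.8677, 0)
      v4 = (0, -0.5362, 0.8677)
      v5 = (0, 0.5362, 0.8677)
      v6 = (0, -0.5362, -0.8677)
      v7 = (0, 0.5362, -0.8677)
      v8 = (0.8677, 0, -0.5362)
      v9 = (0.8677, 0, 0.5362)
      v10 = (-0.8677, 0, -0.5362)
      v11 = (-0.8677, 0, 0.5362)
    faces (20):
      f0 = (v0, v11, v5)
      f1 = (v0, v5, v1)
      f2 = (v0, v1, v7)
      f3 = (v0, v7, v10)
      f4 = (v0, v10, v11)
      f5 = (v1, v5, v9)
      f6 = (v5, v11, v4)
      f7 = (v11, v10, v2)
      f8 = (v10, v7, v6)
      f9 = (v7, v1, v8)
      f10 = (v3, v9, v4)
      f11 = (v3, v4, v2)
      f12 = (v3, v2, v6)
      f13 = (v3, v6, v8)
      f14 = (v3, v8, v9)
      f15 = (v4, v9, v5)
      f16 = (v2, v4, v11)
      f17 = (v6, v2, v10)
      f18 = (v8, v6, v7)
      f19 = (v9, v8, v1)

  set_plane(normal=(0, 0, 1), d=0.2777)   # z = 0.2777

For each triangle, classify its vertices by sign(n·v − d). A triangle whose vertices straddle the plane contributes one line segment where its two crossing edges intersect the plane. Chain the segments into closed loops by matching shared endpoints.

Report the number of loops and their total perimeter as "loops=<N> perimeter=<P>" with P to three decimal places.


loops=1 perimeter=5.192

Straddling triangles (10 of 20):
  (v0,v11,v5) [-++] → (-0.707885, 0.418315, 0.2777)–(-0.364594, 0.761606, 0.2777)  len=0.4855
  (v0,v5,v1) [-+-] → (-0.364594, 0.761606, 0.2777)–(0.364594, 0.761606, 0.2777)  len=0.7292
  (v0,v10,v11) [--+] → (-0.8677, 0, 0.2777)–(-0.707885, 0.418315, 0.2777)  len=0.4478
  (v1,v5,v9) [-++] → (0.364594, 0.761606, 0.2777)–(0.707885, 0.418315, 0.2777)  len=0.4855
  (v11,v10,v2) [+--] → (-0.8677, 0, 0.2777)–(-0.707885, -0.418315, 0.2777)  len=0.4478
  (v3,v9,v4) [-++] → (0.707885, -0.418315, 0.2777)–(0.364594, -0.761606, 0.2777)  len=0.4855
  (v3,v4,v2) [-+-] → (0.364594, -0.761606, 0.2777)–(-0.364594, -0.761606, 0.2777)  len=0.7292
  (v3,v8,v9) [--+] → (0.8677, 0, 0.2777)–(0.707885, -0.418315, 0.2777)  len=0.4478
  (v2,v4,v11) [-++] → (-0.364594, -0.761606, 0.2777)–(-0.707885, -0.418315, 0.2777)  len=0.4855
  (v9,v8,v1) [+--] → (0.8677, 0, 0.2777)–(0.707885, 0.418315, 0.2777)  len=0.4478

Chained into 1 loop(s):
  loop 1: 10 segments, perimeter = 5.1915
Total perimeter = 5.192


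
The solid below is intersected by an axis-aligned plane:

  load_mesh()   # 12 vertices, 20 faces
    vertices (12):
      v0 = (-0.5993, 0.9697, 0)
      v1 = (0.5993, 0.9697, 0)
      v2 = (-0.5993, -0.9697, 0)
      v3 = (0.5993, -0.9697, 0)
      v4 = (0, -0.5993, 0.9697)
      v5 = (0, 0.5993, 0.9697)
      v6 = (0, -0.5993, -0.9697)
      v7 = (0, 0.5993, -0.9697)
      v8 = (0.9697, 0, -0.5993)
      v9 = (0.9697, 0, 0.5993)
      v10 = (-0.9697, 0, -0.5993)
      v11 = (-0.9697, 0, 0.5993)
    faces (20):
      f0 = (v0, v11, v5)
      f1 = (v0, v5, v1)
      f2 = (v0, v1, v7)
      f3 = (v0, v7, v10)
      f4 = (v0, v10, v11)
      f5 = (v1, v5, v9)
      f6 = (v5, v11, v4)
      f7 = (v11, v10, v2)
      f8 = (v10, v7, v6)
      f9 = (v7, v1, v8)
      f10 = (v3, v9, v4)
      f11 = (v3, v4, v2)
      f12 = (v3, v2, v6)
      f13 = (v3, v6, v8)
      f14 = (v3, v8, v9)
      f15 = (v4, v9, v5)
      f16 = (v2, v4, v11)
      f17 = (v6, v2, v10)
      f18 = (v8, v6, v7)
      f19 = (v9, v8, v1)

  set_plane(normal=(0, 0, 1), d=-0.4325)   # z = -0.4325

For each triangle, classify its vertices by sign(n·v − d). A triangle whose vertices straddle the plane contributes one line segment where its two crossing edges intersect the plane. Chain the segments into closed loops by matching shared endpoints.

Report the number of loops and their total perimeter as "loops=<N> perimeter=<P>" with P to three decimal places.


Straddling triangles (10 of 20):
  (v0,v1,v7) [++-] → (0.332004, 0.804496, -0.4325)–(-0.332004, 0.804496, -0.4325)  len=0.6640
  (v0,v7,v10) [+--] → (-0.332004, 0.804496, -0.4325)–(-0.866609, 0.269891, -0.4325)  len=0.7560
  (v0,v10,v11) [+-+] → (-0.866609, 0.269891, -0.4325)–(-0.9697, 0, -0.4325)  len=0.2889
  (v11,v10,v2) [+-+] → (-0.9697, 0, -0.4325)–(-0.866609, -0.269891, -0.4325)  len=0.2889
  (v7,v1,v8) [-+-] → (0.332004, 0.804496, -0.4325)–(0.866609, 0.269891, -0.4325)  len=0.7560
  (v3,v2,v6) [++-] → (-0.332004, -0.804496, -0.4325)–(0.332004, -0.804496, -0.4325)  len=0.6640
  (v3,v6,v8) [+--] → (0.332004, -0.804496, -0.4325)–(0.866609, -0.269891, -0.4325)  len=0.7560
  (v3,v8,v9) [+-+] → (0.866609, -0.269891, -0.4325)–(0.9697, 0, -0.4325)  len=0.2889
  (v6,v2,v10) [-+-] → (-0.332004, -0.804496, -0.4325)–(-0.866609, -0.269891, -0.4325)  len=0.7560
  (v9,v8,v1) [+-+] → (0.9697, 0, -0.4325)–(0.866609, 0.269891, -0.4325)  len=0.2889

Chained into 1 loop(s):
  loop 1: 10 segments, perimeter = 5.5078
Total perimeter = 5.508

loops=1 perimeter=5.508


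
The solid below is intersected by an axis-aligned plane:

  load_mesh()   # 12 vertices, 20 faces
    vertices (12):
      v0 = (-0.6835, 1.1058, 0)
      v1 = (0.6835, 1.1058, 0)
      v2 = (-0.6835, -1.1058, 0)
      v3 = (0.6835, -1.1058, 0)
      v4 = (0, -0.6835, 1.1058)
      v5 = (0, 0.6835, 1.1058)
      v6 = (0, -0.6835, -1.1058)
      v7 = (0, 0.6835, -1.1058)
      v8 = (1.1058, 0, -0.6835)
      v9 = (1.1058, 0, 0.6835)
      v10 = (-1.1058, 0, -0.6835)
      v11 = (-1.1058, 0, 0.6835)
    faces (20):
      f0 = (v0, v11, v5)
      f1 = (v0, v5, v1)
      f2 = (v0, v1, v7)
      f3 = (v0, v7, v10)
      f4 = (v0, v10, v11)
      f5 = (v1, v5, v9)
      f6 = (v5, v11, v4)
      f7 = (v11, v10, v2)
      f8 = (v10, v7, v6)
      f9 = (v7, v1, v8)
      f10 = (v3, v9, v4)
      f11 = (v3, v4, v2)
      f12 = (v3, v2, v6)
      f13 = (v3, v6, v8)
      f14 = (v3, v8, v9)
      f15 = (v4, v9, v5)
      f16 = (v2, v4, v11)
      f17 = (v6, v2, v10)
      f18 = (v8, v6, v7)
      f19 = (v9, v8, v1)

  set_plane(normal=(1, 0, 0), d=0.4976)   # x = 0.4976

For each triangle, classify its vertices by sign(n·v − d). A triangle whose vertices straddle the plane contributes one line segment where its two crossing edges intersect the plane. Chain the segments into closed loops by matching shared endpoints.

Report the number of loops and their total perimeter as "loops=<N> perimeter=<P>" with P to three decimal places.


loops=1 perimeter=6.271

Straddling triangles (10 of 20):
  (v0,v5,v1) [--+] → (0.4976, 0.990942, 0.300758)–(0.4976, 1.1058, 0)  len=0.3219
  (v0,v1,v7) [-+-] → (0.4976, 1.1058, 0)–(0.4976, 0.990942, -0.300758)  len=0.3219
  (v1,v5,v9) [+-+] → (0.4976, 0.990942, 0.300758)–(0.4976, 0.375931, 0.915769)  len=0.8698
  (v7,v1,v8) [-++] → (0.4976, 0.990942, -0.300758)–(0.4976, 0.375931, -0.915769)  len=0.8698
  (v3,v9,v4) [++-] → (0.4976, -0.375931, 0.915769)–(0.4976, -0.990942, 0.300758)  len=0.8698
  (v3,v4,v2) [+--] → (0.4976, -0.990942, 0.300758)–(0.4976, -1.1058, 0)  len=0.3219
  (v3,v2,v6) [+--] → (0.4976, -1.1058, 0)–(0.4976, -0.990942, -0.300758)  len=0.3219
  (v3,v6,v8) [+-+] → (0.4976, -0.990942, -0.300758)–(0.4976, -0.375931, -0.915769)  len=0.8698
  (v4,v9,v5) [-+-] → (0.4976, -0.375931, 0.915769)–(0.4976, 0.375931, 0.915769)  len=0.7519
  (v8,v6,v7) [+--] → (0.4976, -0.375931, -0.915769)–(0.4976, 0.375931, -0.915769)  len=0.7519

Chained into 1 loop(s):
  loop 1: 10 segments, perimeter = 6.2705
Total perimeter = 6.271


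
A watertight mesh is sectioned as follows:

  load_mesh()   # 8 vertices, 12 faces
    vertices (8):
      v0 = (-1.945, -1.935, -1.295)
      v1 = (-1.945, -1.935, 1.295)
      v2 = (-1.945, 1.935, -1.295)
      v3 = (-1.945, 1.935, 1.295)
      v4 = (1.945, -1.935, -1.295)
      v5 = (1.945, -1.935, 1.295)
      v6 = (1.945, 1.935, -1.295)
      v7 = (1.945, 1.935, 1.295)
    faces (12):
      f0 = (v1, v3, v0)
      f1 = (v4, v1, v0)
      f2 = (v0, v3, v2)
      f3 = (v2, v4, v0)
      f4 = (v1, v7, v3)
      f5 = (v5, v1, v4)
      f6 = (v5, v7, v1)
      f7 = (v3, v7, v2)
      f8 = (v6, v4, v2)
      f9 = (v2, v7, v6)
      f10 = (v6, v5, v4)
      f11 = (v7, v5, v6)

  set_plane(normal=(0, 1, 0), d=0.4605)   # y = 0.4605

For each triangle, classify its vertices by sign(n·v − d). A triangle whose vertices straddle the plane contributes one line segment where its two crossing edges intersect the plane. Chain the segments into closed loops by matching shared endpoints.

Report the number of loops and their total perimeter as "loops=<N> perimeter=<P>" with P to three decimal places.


Straddling triangles (8 of 12):
  (v1,v3,v0) [-+-] → (-1.945, 0.4605, 1.295)–(-1.945, 0.4605, 0.30819)  len=0.9868
  (v0,v3,v2) [-++] → (-1.945, 0.4605, 0.30819)–(-1.945, 0.4605, -1.295)  len=1.6032
  (v2,v4,v0) [+--] → (-0.46288, 0.4605, -1.295)–(-1.945, 0.4605, -1.295)  len=1.4821
  (v1,v7,v3) [-++] → (0.46288, 0.4605, 1.295)–(-1.945, 0.4605, 1.295)  len=2.4079
  (v5,v7,v1) [-+-] → (1.945, 0.4605, 1.295)–(0.46288, 0.4605, 1.295)  len=1.4821
  (v6,v4,v2) [+-+] → (1.945, 0.4605, -1.295)–(-0.46288, 0.4605, -1.295)  len=2.4079
  (v6,v5,v4) [+--] → (1.945, 0.4605, -0.30819)–(1.945, 0.4605, -1.295)  len=0.9868
  (v7,v5,v6) [+-+] → (1.945, 0.4605, 1.295)–(1.945, 0.4605, -0.30819)  len=1.6032

Chained into 1 loop(s):
  loop 1: 8 segments, perimeter = 12.9600
Total perimeter = 12.960

loops=1 perimeter=12.960


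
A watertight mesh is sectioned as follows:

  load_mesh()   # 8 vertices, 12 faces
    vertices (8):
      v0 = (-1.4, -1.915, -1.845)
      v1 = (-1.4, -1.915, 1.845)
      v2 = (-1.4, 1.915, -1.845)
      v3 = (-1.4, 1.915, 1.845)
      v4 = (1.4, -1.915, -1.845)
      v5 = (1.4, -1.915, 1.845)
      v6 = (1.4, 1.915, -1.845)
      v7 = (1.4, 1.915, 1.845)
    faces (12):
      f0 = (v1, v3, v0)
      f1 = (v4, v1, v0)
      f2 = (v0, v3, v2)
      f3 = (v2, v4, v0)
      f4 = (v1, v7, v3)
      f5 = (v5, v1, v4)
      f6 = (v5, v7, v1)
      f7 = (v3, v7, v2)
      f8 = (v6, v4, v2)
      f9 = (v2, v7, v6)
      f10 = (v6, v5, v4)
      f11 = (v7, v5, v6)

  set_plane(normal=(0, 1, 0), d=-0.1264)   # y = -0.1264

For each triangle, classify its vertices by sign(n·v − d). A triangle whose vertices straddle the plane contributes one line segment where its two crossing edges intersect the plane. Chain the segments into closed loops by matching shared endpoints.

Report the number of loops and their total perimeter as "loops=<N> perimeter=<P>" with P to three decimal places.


loops=1 perimeter=12.980

Straddling triangles (8 of 12):
  (v1,v3,v0) [-+-] → (-1.4, -0.1264, 1.845)–(-1.4, -0.1264, -0.12178)  len=1.9668
  (v0,v3,v2) [-++] → (-1.4, -0.1264, -0.12178)–(-1.4, -0.1264, -1.845)  len=1.7232
  (v2,v4,v0) [+--] → (0.0924073, -0.1264, -1.845)–(-1.4, -0.1264, -1.845)  len=1.4924
  (v1,v7,v3) [-++] → (-0.0924073, -0.1264, 1.845)–(-1.4, -0.1264, 1.845)  len=1.3076
  (v5,v7,v1) [-+-] → (1.4, -0.1264, 1.845)–(-0.0924073, -0.1264, 1.845)  len=1.4924
  (v6,v4,v2) [+-+] → (1.4, -0.1264, -1.845)–(0.0924073, -0.1264, -1.845)  len=1.3076
  (v6,v5,v4) [+--] → (1.4, -0.1264, 0.12178)–(1.4, -0.1264, -1.845)  len=1.9668
  (v7,v5,v6) [+-+] → (1.4, -0.1264, 1.845)–(1.4, -0.1264, 0.12178)  len=1.7232

Chained into 1 loop(s):
  loop 1: 8 segments, perimeter = 12.9800
Total perimeter = 12.980


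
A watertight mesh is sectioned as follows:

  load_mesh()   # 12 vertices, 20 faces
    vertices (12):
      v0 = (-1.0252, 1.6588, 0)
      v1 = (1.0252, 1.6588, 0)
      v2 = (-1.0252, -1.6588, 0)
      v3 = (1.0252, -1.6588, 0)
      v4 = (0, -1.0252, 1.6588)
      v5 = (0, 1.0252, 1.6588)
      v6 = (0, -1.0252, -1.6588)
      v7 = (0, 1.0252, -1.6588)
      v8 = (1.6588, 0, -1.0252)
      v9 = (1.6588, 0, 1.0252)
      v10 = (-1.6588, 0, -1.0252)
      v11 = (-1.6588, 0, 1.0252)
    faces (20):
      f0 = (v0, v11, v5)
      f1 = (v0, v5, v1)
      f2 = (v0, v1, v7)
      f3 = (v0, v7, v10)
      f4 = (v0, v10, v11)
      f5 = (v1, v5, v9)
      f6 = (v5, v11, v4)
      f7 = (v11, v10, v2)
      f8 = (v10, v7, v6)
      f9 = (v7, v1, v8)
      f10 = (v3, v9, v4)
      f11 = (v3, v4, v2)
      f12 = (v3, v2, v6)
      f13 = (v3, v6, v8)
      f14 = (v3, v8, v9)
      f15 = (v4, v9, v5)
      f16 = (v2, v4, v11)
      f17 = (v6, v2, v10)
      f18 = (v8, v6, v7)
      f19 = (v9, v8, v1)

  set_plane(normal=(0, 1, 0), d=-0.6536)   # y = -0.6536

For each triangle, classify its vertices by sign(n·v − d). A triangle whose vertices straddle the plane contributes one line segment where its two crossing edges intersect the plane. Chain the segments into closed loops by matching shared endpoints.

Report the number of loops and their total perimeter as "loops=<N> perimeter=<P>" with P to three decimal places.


Straddling triangles (10 of 20):
  (v5,v11,v4) [++-] → (-0.601258, -0.6536, 1.42914)–(0, -0.6536, 1.6588)  len=0.6436
  (v11,v10,v2) [++-] → (-1.40915, -0.6536, -0.621251)–(-1.40915, -0.6536, 0.621251)  len=1.2425
  (v10,v7,v6) [++-] → (0, -0.6536, -1.6588)–(-0.601258, -0.6536, -1.42914)  len=0.6436
  (v3,v9,v4) [-+-] → (1.40915, -0.6536, 0.621251)–(0.601258, -0.6536, 1.42914)  len=1.1425
  (v3,v6,v8) [--+] → (0.601258, -0.6536, -1.42914)–(1.40915, -0.6536, -0.621251)  len=1.1425
  (v3,v8,v9) [-++] → (1.40915, -0.6536, -0.621251)–(1.40915, -0.6536, 0.621251)  len=1.2425
  (v4,v9,v5) [-++] → (0.601258, -0.6536, 1.42914)–(0, -0.6536, 1.6588)  len=0.6436
  (v2,v4,v11) [--+] → (-0.601258, -0.6536, 1.42914)–(-1.40915, -0.6536, 0.621251)  len=1.1425
  (v6,v2,v10) [--+] → (-1.40915, -0.6536, -0.621251)–(-0.601258, -0.6536, -1.42914)  len=1.1425
  (v8,v6,v7) [+-+] → (0.601258, -0.6536, -1.42914)–(0, -0.6536, -1.6588)  len=0.6436

Chained into 1 loop(s):
  loop 1: 10 segments, perimeter = 9.6296
Total perimeter = 9.630

loops=1 perimeter=9.630


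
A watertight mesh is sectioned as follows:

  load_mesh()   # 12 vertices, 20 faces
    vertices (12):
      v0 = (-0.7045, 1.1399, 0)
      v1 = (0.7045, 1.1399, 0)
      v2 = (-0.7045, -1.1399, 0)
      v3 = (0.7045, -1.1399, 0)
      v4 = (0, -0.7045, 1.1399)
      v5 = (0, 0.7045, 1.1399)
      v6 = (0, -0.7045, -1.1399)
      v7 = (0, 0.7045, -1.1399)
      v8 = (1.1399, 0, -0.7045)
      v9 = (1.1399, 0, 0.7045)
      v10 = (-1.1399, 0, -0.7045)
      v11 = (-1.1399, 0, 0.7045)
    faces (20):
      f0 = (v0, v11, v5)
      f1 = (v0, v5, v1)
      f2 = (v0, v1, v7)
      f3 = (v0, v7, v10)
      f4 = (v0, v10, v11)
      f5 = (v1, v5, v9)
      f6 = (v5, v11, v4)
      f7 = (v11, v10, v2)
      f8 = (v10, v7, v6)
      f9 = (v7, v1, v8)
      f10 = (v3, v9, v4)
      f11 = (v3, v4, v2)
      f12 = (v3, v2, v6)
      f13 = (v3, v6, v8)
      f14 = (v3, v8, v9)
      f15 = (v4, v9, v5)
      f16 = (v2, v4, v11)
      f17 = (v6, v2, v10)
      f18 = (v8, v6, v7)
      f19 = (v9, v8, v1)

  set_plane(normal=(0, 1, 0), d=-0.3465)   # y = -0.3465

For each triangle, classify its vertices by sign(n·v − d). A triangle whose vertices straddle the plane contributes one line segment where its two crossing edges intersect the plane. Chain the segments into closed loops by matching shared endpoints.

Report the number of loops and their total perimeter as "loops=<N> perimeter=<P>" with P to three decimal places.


Straddling triangles (10 of 20):
  (v5,v11,v4) [++-] → (-0.579254, -0.3465, 0.918646)–(0, -0.3465, 1.1399)  len=0.6201
  (v11,v10,v2) [++-] → (-1.00755, -0.3465, -0.49035)–(-1.00755, -0.3465, 0.49035)  len=0.9807
  (v10,v7,v6) [++-] → (0, -0.3465, -1.1399)–(-0.579254, -0.3465, -0.918646)  len=0.6201
  (v3,v9,v4) [-+-] → (1.00755, -0.3465, 0.49035)–(0.579254, -0.3465, 0.918646)  len=0.6057
  (v3,v6,v8) [--+] → (0.579254, -0.3465, -0.918646)–(1.00755, -0.3465, -0.49035)  len=0.6057
  (v3,v8,v9) [-++] → (1.00755, -0.3465, -0.49035)–(1.00755, -0.3465, 0.49035)  len=0.9807
  (v4,v9,v5) [-++] → (0.579254, -0.3465, 0.918646)–(0, -0.3465, 1.1399)  len=0.6201
  (v2,v4,v11) [--+] → (-0.579254, -0.3465, 0.918646)–(-1.00755, -0.3465, 0.49035)  len=0.6057
  (v6,v2,v10) [--+] → (-1.00755, -0.3465, -0.49035)–(-0.579254, -0.3465, -0.918646)  len=0.6057
  (v8,v6,v7) [+-+] → (0.579254, -0.3465, -0.918646)–(0, -0.3465, -1.1399)  len=0.6201

Chained into 1 loop(s):
  loop 1: 10 segments, perimeter = 6.8645
Total perimeter = 6.864

loops=1 perimeter=6.864


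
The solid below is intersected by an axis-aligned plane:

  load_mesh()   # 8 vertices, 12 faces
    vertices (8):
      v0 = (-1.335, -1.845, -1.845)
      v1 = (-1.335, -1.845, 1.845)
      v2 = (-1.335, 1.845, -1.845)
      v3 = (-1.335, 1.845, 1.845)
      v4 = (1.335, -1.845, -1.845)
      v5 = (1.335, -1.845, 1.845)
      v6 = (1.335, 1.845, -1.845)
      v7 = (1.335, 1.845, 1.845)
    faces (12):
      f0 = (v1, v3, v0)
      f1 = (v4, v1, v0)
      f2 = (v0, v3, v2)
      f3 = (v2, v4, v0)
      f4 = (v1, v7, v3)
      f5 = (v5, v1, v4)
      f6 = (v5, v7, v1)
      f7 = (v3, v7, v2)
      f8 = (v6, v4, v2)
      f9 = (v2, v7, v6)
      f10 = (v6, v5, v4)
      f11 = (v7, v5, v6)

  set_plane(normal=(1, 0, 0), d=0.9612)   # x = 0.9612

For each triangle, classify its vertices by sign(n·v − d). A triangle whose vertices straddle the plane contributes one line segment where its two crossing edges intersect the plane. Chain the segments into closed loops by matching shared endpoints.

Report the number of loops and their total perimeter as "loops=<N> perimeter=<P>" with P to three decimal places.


loops=1 perimeter=14.760

Straddling triangles (8 of 12):
  (v4,v1,v0) [+--] → (0.9612, -1.845, -1.3284)–(0.9612, -1.845, -1.845)  len=0.5166
  (v2,v4,v0) [-+-] → (0.9612, -1.3284, -1.845)–(0.9612, -1.845, -1.845)  len=0.5166
  (v1,v7,v3) [-+-] → (0.9612, 1.3284, 1.845)–(0.9612, 1.845, 1.845)  len=0.5166
  (v5,v1,v4) [+-+] → (0.9612, -1.845, 1.845)–(0.9612, -1.845, -1.3284)  len=3.1734
  (v5,v7,v1) [++-] → (0.9612, 1.3284, 1.845)–(0.9612, -1.845, 1.845)  len=3.1734
  (v3,v7,v2) [-+-] → (0.9612, 1.845, 1.845)–(0.9612, 1.845, 1.3284)  len=0.5166
  (v6,v4,v2) [++-] → (0.9612, -1.3284, -1.845)–(0.9612, 1.845, -1.845)  len=3.1734
  (v2,v7,v6) [-++] → (0.9612, 1.845, 1.3284)–(0.9612, 1.845, -1.845)  len=3.1734

Chained into 1 loop(s):
  loop 1: 8 segments, perimeter = 14.7600
Total perimeter = 14.760


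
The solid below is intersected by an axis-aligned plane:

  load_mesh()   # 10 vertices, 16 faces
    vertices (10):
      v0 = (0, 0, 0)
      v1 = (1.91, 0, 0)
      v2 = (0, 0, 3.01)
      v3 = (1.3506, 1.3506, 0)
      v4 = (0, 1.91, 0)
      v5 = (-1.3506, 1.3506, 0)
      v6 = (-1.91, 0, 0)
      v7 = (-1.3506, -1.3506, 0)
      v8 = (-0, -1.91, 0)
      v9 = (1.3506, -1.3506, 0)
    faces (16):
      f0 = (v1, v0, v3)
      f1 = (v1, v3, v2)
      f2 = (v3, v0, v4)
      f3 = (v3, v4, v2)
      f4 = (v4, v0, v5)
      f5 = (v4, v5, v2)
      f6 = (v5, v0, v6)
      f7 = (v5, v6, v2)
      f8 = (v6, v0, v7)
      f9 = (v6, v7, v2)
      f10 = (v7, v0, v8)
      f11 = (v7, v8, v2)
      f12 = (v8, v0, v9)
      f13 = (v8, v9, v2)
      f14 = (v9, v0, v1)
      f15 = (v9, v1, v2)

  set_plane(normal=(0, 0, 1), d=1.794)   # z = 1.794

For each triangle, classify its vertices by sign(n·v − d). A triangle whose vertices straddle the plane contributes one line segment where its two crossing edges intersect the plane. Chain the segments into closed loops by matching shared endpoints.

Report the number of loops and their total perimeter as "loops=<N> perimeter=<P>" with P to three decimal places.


loops=1 perimeter=4.725

Straddling triangles (8 of 16):
  (v1,v3,v2) [--+] → (0.545624, 0.545624, 1.794)–(0.771615, 0, 1.794)  len=0.5906
  (v3,v4,v2) [--+] → (0, 0.771615, 1.794)–(0.545624, 0.545624, 1.794)  len=0.5906
  (v4,v5,v2) [--+] → (-0.545624, 0.545624, 1.794)–(0, 0.771615, 1.794)  len=0.5906
  (v5,v6,v2) [--+] → (-0.771615, 0, 1.794)–(-0.545624, 0.545624, 1.794)  len=0.5906
  (v6,v7,v2) [--+] → (-0.545624, -0.545624, 1.794)–(-0.771615, 0, 1.794)  len=0.5906
  (v7,v8,v2) [--+] → (0, -0.771615, 1.794)–(-0.545624, -0.545624, 1.794)  len=0.5906
  (v8,v9,v2) [--+] → (0.545624, -0.545624, 1.794)–(0, -0.771615, 1.794)  len=0.5906
  (v9,v1,v2) [--+] → (0.771615, 0, 1.794)–(0.545624, -0.545624, 1.794)  len=0.5906

Chained into 1 loop(s):
  loop 1: 8 segments, perimeter = 4.7246
Total perimeter = 4.725


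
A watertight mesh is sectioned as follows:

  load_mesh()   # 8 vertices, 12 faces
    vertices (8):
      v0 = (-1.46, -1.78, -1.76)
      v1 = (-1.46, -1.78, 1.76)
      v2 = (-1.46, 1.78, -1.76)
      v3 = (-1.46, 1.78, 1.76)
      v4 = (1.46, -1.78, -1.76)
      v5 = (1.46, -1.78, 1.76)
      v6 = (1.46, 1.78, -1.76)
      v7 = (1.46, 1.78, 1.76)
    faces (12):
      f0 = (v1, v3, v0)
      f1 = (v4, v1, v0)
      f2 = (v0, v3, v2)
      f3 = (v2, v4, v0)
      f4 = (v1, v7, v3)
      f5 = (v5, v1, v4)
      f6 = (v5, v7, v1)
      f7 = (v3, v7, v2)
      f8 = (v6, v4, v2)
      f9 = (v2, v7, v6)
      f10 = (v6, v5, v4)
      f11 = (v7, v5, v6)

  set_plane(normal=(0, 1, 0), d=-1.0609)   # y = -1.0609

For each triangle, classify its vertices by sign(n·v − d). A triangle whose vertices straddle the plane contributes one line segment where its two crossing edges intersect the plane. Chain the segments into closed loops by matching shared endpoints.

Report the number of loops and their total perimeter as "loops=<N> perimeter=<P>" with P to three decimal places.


loops=1 perimeter=12.880

Straddling triangles (8 of 12):
  (v1,v3,v0) [-+-] → (-1.46, -1.0609, 1.76)–(-1.46, -1.0609, -1.04898)  len=2.8090
  (v0,v3,v2) [-++] → (-1.46, -1.0609, -1.04898)–(-1.46, -1.0609, -1.76)  len=0.7110
  (v2,v4,v0) [+--] → (0.870176, -1.0609, -1.76)–(-1.46, -1.0609, -1.76)  len=2.3302
  (v1,v7,v3) [-++] → (-0.870176, -1.0609, 1.76)–(-1.46, -1.0609, 1.76)  len=0.5898
  (v5,v7,v1) [-+-] → (1.46, -1.0609, 1.76)–(-0.870176, -1.0609, 1.76)  len=2.3302
  (v6,v4,v2) [+-+] → (1.46, -1.0609, -1.76)–(0.870176, -1.0609, -1.76)  len=0.5898
  (v6,v5,v4) [+--] → (1.46, -1.0609, 1.04898)–(1.46, -1.0609, -1.76)  len=2.8090
  (v7,v5,v6) [+-+] → (1.46, -1.0609, 1.76)–(1.46, -1.0609, 1.04898)  len=0.7110

Chained into 1 loop(s):
  loop 1: 8 segments, perimeter = 12.8800
Total perimeter = 12.880


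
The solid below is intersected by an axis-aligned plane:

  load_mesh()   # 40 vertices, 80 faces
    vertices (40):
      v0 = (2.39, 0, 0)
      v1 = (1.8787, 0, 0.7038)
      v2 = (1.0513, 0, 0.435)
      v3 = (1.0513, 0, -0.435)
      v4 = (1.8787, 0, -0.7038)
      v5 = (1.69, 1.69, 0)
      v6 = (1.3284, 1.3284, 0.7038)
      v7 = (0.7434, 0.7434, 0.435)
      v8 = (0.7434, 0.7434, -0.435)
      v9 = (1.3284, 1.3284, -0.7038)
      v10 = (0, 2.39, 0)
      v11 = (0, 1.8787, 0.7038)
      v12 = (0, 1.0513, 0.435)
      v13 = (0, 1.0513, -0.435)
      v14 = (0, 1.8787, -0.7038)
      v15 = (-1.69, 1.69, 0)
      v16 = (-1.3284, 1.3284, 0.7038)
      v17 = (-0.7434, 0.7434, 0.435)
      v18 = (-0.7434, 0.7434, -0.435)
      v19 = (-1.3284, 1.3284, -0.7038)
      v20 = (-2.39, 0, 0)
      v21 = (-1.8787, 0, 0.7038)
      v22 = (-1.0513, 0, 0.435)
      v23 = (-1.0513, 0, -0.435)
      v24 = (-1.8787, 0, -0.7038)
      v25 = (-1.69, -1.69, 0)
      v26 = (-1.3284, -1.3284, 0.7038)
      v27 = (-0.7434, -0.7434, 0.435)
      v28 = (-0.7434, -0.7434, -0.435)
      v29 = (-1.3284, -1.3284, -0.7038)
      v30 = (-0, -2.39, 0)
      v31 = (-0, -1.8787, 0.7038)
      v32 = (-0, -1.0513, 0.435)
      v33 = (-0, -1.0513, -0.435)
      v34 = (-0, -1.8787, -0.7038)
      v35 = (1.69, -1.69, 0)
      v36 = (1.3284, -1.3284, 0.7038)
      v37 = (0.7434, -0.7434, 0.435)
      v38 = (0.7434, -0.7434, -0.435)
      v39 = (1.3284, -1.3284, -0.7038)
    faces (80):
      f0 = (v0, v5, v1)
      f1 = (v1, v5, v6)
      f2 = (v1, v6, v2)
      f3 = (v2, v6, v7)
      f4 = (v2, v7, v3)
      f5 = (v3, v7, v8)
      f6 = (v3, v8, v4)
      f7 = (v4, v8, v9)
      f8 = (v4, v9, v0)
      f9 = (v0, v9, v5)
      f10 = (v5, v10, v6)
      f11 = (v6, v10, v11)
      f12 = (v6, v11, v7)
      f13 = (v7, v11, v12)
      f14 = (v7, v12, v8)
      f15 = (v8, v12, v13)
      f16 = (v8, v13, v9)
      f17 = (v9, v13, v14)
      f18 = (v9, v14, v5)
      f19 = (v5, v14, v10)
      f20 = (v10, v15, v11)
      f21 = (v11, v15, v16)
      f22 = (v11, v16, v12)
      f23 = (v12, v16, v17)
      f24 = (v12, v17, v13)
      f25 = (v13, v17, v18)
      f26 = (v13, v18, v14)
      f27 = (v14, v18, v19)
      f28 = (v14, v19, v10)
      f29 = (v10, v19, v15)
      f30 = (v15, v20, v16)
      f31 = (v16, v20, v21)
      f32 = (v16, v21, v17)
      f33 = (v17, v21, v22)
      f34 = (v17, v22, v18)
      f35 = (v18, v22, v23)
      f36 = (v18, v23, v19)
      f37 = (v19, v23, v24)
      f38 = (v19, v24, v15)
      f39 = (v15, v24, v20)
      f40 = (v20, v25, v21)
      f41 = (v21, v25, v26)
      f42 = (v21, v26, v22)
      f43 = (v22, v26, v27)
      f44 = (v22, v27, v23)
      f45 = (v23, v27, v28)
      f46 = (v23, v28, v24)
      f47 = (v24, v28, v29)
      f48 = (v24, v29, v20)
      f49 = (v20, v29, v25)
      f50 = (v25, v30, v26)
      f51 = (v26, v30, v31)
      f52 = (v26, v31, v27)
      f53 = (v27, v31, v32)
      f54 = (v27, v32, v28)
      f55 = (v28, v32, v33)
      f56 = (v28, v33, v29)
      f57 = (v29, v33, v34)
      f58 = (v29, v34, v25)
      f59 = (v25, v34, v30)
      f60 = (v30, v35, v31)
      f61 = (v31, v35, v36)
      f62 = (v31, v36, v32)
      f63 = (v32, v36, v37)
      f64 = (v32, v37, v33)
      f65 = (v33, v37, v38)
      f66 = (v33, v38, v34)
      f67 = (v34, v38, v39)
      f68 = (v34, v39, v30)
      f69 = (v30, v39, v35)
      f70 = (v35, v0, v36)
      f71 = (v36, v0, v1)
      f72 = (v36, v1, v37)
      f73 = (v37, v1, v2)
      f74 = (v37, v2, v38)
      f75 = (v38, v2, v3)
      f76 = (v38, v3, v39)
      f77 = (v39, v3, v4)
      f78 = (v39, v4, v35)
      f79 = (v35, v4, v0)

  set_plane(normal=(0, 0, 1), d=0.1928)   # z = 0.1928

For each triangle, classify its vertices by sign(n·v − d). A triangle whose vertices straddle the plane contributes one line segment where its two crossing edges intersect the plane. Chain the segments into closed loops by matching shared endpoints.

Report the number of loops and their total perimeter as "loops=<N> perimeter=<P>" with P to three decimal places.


Straddling triangles (32 of 80):
  (v0,v5,v1) [--+] → (1.74169, 1.22704, 0.1928)–(2.24993, 0, 0.1928)  len=1.3281
  (v1,v5,v6) [+-+] → (1.74169, 1.22704, 0.1928)–(1.59094, 1.59094, 0.1928)  len=0.3939
  (v2,v7,v3) [++-] → (0.829117, 0.536444, 0.1928)–(1.0513, 0, 0.1928)  len=0.5806
  (v3,v7,v8) [-+-] → (0.829117, 0.536444, 0.1928)–(0.7434, 0.7434, 0.1928)  len=0.2240
  (v5,v10,v6) [--+] → (0.363904, 2.09918, 0.1928)–(1.59094, 1.59094, 0.1928)  len=1.3281
  (v6,v10,v11) [+-+] → (0.363904, 2.09918, 0.1928)–(0, 2.24993, 0.1928)  len=0.3939
  (v7,v12,v8) [++-] → (0.206956, 0.965583, 0.1928)–(0.7434, 0.7434, 0.1928)  len=0.5806
  (v8,v12,v13) [-+-] → (0.206956, 0.965583, 0.1928)–(0, 1.0513, 0.1928)  len=0.2240
  (v10,v15,v11) [--+] → (-1.22704, 1.74169, 0.1928)–(0, 2.24993, 0.1928)  len=1.3281
  (v11,v15,v16) [+-+] → (-1.22704, 1.74169, 0.1928)–(-1.59094, 1.59094, 0.1928)  len=0.3939
  (v12,v17,v13) [++-] → (-0.536444, 0.829117, 0.1928)–(0, 1.0513, 0.1928)  len=0.5806
  (v13,v17,v18) [-+-] → (-0.536444, 0.829117, 0.1928)–(-0.7434, 0.7434, 0.1928)  len=0.2240
  (v15,v20,v16) [--+] → (-2.09918, 0.363904, 0.1928)–(-1.59094, 1.59094, 0.1928)  len=1.3281
  (v16,v20,v21) [+-+] → (-2.09918, 0.363904, 0.1928)–(-2.24993, 0, 0.1928)  len=0.3939
  (v17,v22,v18) [++-] → (-0.965583, 0.206956, 0.1928)–(-0.7434, 0.7434, 0.1928)  len=0.5806
  (v18,v22,v23) [-+-] → (-0.965583, 0.206956, 0.1928)–(-1.0513, 0, 0.1928)  len=0.2240
  (v20,v25,v21) [--+] → (-1.74169, -1.22704, 0.1928)–(-2.24993, 0, 0.1928)  len=1.3281
  (v21,v25,v26) [+-+] → (-1.74169, -1.22704, 0.1928)–(-1.59094, -1.59094, 0.1928)  len=0.3939
  (v22,v27,v23) [++-] → (-0.829117, -0.536444, 0.1928)–(-1.0513, 0, 0.1928)  len=0.5806
  (v23,v27,v28) [-+-] → (-0.829117, -0.536444, 0.1928)–(-0.7434, -0.7434, 0.1928)  len=0.2240
  (v25,v30,v26) [--+] → (-0.363904, -2.09918, 0.1928)–(-1.59094, -1.59094, 0.1928)  len=1.3281
  (v26,v30,v31) [+-+] → (-0.363904, -2.09918, 0.1928)–(0, -2.24993, 0.1928)  len=0.3939
  (v27,v32,v28) [++-] → (-0.206956, -0.965583, 0.1928)–(-0.7434, -0.7434, 0.1928)  len=0.5806
  (v28,v32,v33) [-+-] → (-0.206956, -0.965583, 0.1928)–(0, -1.0513, 0.1928)  len=0.2240
  (v30,v35,v31) [--+] → (1.22704, -1.74169, 0.1928)–(0, -2.24993, 0.1928)  len=1.3281
  (v31,v35,v36) [+-+] → (1.22704, -1.74169, 0.1928)–(1.59094, -1.59094, 0.1928)  len=0.3939
  (v32,v37,v33) [++-] → (0.536444, -0.829117, 0.1928)–(0, -1.0513, 0.1928)  len=0.5806
  (v33,v37,v38) [-+-] → (0.536444, -0.829117, 0.1928)–(0.7434, -0.7434, 0.1928)  len=0.2240
  (v35,v0,v36) [--+] → (2.09918, -0.363904, 0.1928)–(1.59094, -1.59094, 0.1928)  len=1.3281
  (v36,v0,v1) [+-+] → (2.09918, -0.363904, 0.1928)–(2.24993, 0, 0.1928)  len=0.3939
  (v37,v2,v38) [++-] → (0.965583, -0.206956, 0.1928)–(0.7434, -0.7434, 0.1928)  len=0.5806
  (v38,v2,v3) [-+-] → (0.965583, -0.206956, 0.1928)–(1.0513, 0, 0.1928)  len=0.2240

Chained into 2 loop(s):
  loop 1: 16 segments, perimeter = 13.7762
  loop 2: 16 segments, perimeter = 6.4371
Total perimeter = 20.213

loops=2 perimeter=20.213


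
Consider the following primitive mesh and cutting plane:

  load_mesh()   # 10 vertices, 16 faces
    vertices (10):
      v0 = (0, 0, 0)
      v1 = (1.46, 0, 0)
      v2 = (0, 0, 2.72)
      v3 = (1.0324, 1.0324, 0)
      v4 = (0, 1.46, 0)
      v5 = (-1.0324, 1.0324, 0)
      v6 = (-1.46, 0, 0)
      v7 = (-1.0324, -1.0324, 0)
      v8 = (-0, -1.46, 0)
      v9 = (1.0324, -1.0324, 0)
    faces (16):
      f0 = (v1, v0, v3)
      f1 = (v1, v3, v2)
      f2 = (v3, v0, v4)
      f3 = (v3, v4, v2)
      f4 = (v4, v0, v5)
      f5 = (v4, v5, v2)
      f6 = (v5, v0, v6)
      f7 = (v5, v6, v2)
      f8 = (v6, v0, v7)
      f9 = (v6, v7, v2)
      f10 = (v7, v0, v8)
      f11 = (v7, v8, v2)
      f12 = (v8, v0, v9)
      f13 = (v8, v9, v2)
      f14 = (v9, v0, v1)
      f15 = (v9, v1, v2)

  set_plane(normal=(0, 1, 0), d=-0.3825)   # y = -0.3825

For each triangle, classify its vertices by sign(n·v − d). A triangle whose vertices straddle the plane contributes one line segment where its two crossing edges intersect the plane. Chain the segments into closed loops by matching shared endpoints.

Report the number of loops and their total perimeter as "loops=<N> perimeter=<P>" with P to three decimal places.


loops=1 perimeter=7.456

Straddling triangles (8 of 16):
  (v6,v0,v7) [++-] → (-0.3825, -0.3825, 0)–(-1.30158, -0.3825, 0)  len=0.9191
  (v6,v7,v2) [+-+] → (-1.30158, -0.3825, 0)–(-0.3825, -0.3825, 1.71225)  len=1.9433
  (v7,v0,v8) [-+-] → (-0.3825, -0.3825, 0)–(0, -0.3825, 0)  len=0.3825
  (v7,v8,v2) [--+] → (0, -0.3825, 2.0074)–(-0.3825, -0.3825, 1.71225)  len=0.4831
  (v8,v0,v9) [-+-] → (0, -0.3825, 0)–(0.3825, -0.3825, 0)  len=0.3825
  (v8,v9,v2) [--+] → (0.3825, -0.3825, 1.71225)–(0, -0.3825, 2.0074)  len=0.4831
  (v9,v0,v1) [-++] → (0.3825, -0.3825, 0)–(1.30158, -0.3825, 0)  len=0.9191
  (v9,v1,v2) [-++] → (1.30158, -0.3825, 0)–(0.3825, -0.3825, 1.71225)  len=1.9433

Chained into 1 loop(s):
  loop 1: 8 segments, perimeter = 7.4561
Total perimeter = 7.456
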